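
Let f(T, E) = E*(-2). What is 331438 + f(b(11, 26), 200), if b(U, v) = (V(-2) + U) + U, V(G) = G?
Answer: 331038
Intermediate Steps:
b(U, v) = -2 + 2*U (b(U, v) = (-2 + U) + U = -2 + 2*U)
f(T, E) = -2*E
331438 + f(b(11, 26), 200) = 331438 - 2*200 = 331438 - 400 = 331038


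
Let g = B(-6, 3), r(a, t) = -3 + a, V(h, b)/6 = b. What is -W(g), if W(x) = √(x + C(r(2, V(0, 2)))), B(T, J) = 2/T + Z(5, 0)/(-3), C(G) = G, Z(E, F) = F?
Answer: -2*I*√3/3 ≈ -1.1547*I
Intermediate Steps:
V(h, b) = 6*b
B(T, J) = 2/T (B(T, J) = 2/T + 0/(-3) = 2/T + 0*(-⅓) = 2/T + 0 = 2/T)
g = -⅓ (g = 2/(-6) = 2*(-⅙) = -⅓ ≈ -0.33333)
W(x) = √(-1 + x) (W(x) = √(x + (-3 + 2)) = √(x - 1) = √(-1 + x))
-W(g) = -√(-1 - ⅓) = -√(-4/3) = -2*I*√3/3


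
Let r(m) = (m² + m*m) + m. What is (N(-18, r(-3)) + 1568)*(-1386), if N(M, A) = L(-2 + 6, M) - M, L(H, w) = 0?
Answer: -2198196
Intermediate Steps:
r(m) = m + 2*m² (r(m) = (m² + m²) + m = 2*m² + m = m + 2*m²)
N(M, A) = -M (N(M, A) = 0 - M = -M)
(N(-18, r(-3)) + 1568)*(-1386) = (-1*(-18) + 1568)*(-1386) = (18 + 1568)*(-1386) = 1586*(-1386) = -2198196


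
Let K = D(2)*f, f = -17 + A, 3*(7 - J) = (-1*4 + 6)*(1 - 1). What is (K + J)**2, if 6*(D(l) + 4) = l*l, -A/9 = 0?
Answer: 36481/9 ≈ 4053.4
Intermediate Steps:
A = 0 (A = -9*0 = 0)
D(l) = -4 + l**2/6 (D(l) = -4 + (l*l)/6 = -4 + l**2/6)
J = 7 (J = 7 - (-1*4 + 6)*(1 - 1)/3 = 7 - (-4 + 6)*0/3 = 7 - 2*0/3 = 7 - 1/3*0 = 7 + 0 = 7)
f = -17 (f = -17 + 0 = -17)
K = 170/3 (K = (-4 + (1/6)*2**2)*(-17) = (-4 + (1/6)*4)*(-17) = (-4 + 2/3)*(-17) = -10/3*(-17) = 170/3 ≈ 56.667)
(K + J)**2 = (170/3 + 7)**2 = (191/3)**2 = 36481/9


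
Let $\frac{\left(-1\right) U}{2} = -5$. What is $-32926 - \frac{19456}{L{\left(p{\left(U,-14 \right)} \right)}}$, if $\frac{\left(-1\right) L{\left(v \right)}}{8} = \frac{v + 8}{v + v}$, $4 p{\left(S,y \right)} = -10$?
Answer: $- \frac{386506}{11} \approx -35137.0$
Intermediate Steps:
$U = 10$ ($U = \left(-2\right) \left(-5\right) = 10$)
$p{\left(S,y \right)} = - \frac{5}{2}$ ($p{\left(S,y \right)} = \frac{1}{4} \left(-10\right) = - \frac{5}{2}$)
$L{\left(v \right)} = - \frac{4 \left(8 + v\right)}{v}$ ($L{\left(v \right)} = - 8 \frac{v + 8}{v + v} = - 8 \frac{8 + v}{2 v} = - \frac{4 \left(8 + v\right)}{v}$)
$-32926 - \frac{19456}{L{\left(p{\left(U,-14 \right)} \right)}} = -32926 - \frac{19456}{-4 - \frac{32}{- \frac{5}{2}}} = -32926 - \frac{19456}{-4 - - \frac{64}{5}} = -32926 - \frac{19456}{-4 + \frac{64}{5}} = -32926 - \frac{19456}{\frac{44}{5}} = -32926 - 19456 \cdot \frac{5}{44} = -32926 - \frac{24320}{11} = - \frac{386506}{11}$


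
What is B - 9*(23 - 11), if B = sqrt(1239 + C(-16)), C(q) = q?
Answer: -108 + sqrt(1223) ≈ -73.029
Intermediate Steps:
B = sqrt(1223) (B = sqrt(1239 - 16) = sqrt(1223) ≈ 34.971)
B - 9*(23 - 11) = sqrt(1223) - 9*(23 - 11) = sqrt(1223) - 9*12 = sqrt(1223) - 108 = -108 + sqrt(1223)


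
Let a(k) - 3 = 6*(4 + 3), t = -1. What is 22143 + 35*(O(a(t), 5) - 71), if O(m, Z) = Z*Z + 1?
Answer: 20568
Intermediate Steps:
a(k) = 45 (a(k) = 3 + 6*(4 + 3) = 3 + 6*7 = 3 + 42 = 45)
O(m, Z) = 1 + Z² (O(m, Z) = Z² + 1 = 1 + Z²)
22143 + 35*(O(a(t), 5) - 71) = 22143 + 35*((1 + 5²) - 71) = 22143 + 35*((1 + 25) - 71) = 22143 + 35*(26 - 71) = 22143 + 35*(-45) = 22143 - 1575 = 20568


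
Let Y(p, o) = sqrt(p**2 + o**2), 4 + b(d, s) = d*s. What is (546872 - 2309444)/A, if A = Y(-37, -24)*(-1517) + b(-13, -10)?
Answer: 222084072/4475991229 + 2673821724*sqrt(1945)/4475991229 ≈ 26.395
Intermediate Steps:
b(d, s) = -4 + d*s
Y(p, o) = sqrt(o**2 + p**2)
A = 126 - 1517*sqrt(1945) (A = sqrt((-24)**2 + (-37)**2)*(-1517) + (-4 - 13*(-10)) = sqrt(576 + 1369)*(-1517) + (-4 + 130) = sqrt(1945)*(-1517) + 126 = -1517*sqrt(1945) + 126 = 126 - 1517*sqrt(1945) ≈ -66777.)
(546872 - 2309444)/A = (546872 - 2309444)/(126 - 1517*sqrt(1945)) = -1762572/(126 - 1517*sqrt(1945))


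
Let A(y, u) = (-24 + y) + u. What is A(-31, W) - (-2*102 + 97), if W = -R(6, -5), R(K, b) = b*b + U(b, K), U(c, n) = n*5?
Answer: -3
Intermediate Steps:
U(c, n) = 5*n
R(K, b) = b**2 + 5*K (R(K, b) = b*b + 5*K = b**2 + 5*K)
W = -55 (W = -((-5)**2 + 5*6) = -(25 + 30) = -1*55 = -55)
A(y, u) = -24 + u + y
A(-31, W) - (-2*102 + 97) = (-24 - 55 - 31) - (-2*102 + 97) = -110 - (-204 + 97) = -110 - 1*(-107) = -110 + 107 = -3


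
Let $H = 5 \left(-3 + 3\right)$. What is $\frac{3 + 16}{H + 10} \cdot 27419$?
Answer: $\frac{520961}{10} \approx 52096.0$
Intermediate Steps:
$H = 0$ ($H = 5 \cdot 0 = 0$)
$\frac{3 + 16}{H + 10} \cdot 27419 = \frac{3 + 16}{0 + 10} \cdot 27419 = \frac{19}{10} \cdot 27419 = \frac{520961}{10}$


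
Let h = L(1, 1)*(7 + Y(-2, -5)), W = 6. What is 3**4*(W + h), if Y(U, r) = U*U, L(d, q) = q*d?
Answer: 1377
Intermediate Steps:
L(d, q) = d*q
Y(U, r) = U**2
h = 11 (h = (1*1)*(7 + (-2)**2) = 1*(7 + 4) = 1*11 = 11)
3**4*(W + h) = 3**4*(6 + 11) = 81*17 = 1377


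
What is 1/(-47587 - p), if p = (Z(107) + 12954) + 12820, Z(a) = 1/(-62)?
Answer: -62/4548381 ≈ -1.3631e-5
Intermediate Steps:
Z(a) = -1/62
p = 1597987/62 (p = (-1/62 + 12954) + 12820 = 803147/62 + 12820 = 1597987/62 ≈ 25774.)
1/(-47587 - p) = 1/(-47587 - 1*1597987/62) = 1/(-47587 - 1597987/62) = 1/(-4548381/62) = -62/4548381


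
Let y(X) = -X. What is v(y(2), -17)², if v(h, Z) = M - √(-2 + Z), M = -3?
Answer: (3 + I*√19)² ≈ -10.0 + 26.153*I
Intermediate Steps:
v(h, Z) = -3 - √(-2 + Z)
v(y(2), -17)² = (-3 - √(-2 - 17))² = (-3 - √(-19))² = (-3 - I*√19)²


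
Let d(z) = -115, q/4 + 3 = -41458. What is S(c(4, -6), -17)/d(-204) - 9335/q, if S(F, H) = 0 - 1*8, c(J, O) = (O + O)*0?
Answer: 2400277/19072060 ≈ 0.12585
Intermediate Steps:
q = -165844 (q = -12 + 4*(-41458) = -12 - 165832 = -165844)
c(J, O) = 0 (c(J, O) = (2*O)*0 = 0)
S(F, H) = -8 (S(F, H) = 0 - 8 = -8)
S(c(4, -6), -17)/d(-204) - 9335/q = -8/(-115) - 9335/(-165844) = -8*(-1/115) - 9335*(-1/165844) = 8/115 + 9335/165844 = 2400277/19072060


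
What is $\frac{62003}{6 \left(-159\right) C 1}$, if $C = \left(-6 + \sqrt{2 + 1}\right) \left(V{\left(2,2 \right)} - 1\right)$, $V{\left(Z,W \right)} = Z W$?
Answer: $\frac{62003}{15741} + \frac{62003 \sqrt{3}}{94446} \approx 5.076$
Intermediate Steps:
$V{\left(Z,W \right)} = W Z$
$C = -18 + 3 \sqrt{3}$ ($C = \left(-6 + \sqrt{2 + 1}\right) \left(2 \cdot 2 - 1\right) = \left(-6 + \sqrt{3}\right) \left(4 - 1\right) = \left(-6 + \sqrt{3}\right) 3 = -18 + 3 \sqrt{3} \approx -12.804$)
$\frac{62003}{6 \left(-159\right) C 1} = \frac{62003}{6 \left(-159\right) \left(-18 + 3 \sqrt{3}\right) 1} = \frac{62003}{\left(-954\right) \left(-18 + 3 \sqrt{3}\right)} = \frac{62003}{17172 - 2862 \sqrt{3}}$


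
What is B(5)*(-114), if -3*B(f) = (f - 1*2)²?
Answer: 342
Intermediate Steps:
B(f) = -(-2 + f)²/3 (B(f) = -(f - 1*2)²/3 = -(f - 2)²/3 = -(-2 + f)²/3)
B(5)*(-114) = -(-2 + 5)²/3*(-114) = -⅓*3²*(-114) = -⅓*9*(-114) = -3*(-114) = 342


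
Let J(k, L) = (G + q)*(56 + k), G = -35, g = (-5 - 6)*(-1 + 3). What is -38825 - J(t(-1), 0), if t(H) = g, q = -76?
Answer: -35051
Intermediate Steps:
g = -22 (g = -11*2 = -22)
t(H) = -22
J(k, L) = -6216 - 111*k (J(k, L) = (-35 - 76)*(56 + k) = -111*(56 + k) = -6216 - 111*k)
-38825 - J(t(-1), 0) = -38825 - (-6216 - 111*(-22)) = -38825 - (-6216 + 2442) = -38825 - 1*(-3774) = -38825 + 3774 = -35051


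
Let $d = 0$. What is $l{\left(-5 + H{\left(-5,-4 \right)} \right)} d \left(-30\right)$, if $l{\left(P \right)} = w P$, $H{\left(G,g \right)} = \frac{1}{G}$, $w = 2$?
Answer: $0$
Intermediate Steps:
$l{\left(P \right)} = 2 P$
$l{\left(-5 + H{\left(-5,-4 \right)} \right)} d \left(-30\right) = 2 \left(-5 + \frac{1}{-5}\right) 0 \left(-30\right) = 2 \left(-5 - \frac{1}{5}\right) 0 \left(-30\right) = 2 \left(- \frac{26}{5}\right) 0 \left(-30\right) = \left(- \frac{52}{5}\right) 0 \left(-30\right) = 0 \left(-30\right) = 0$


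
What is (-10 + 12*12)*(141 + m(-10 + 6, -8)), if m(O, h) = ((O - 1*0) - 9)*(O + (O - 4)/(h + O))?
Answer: 74102/3 ≈ 24701.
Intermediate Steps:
m(O, h) = (-9 + O)*(O + (-4 + O)/(O + h)) (m(O, h) = ((O + 0) - 9)*(O + (-4 + O)/(O + h)) = (O - 9)*(O + (-4 + O)/(O + h)) = (-9 + O)*(O + (-4 + O)/(O + h)))
(-10 + 12*12)*(141 + m(-10 + 6, -8)) = (-10 + 12*12)*(141 + (36 + (-10 + 6)³ - 13*(-10 + 6) - 8*(-10 + 6)² - 8*(-10 + 6)² - 9*(-10 + 6)*(-8))/((-10 + 6) - 8)) = (-10 + 144)*(141 + (36 + (-4)³ - 13*(-4) - 8*(-4)² - 8*(-4)² - 9*(-4)*(-8))/(-4 - 8)) = 134*(141 + (36 - 64 + 52 - 8*16 - 8*16 - 288)/(-12)) = 134*(141 - (36 - 64 + 52 - 128 - 128 - 288)/12) = 134*(141 - 1/12*(-520)) = 134*(141 + 130/3) = 134*(553/3) = 74102/3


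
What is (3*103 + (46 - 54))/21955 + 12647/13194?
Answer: 281636279/289674270 ≈ 0.97225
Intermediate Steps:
(3*103 + (46 - 54))/21955 + 12647/13194 = (309 - 8)*(1/21955) + 12647*(1/13194) = 301*(1/21955) + 12647/13194 = 301/21955 + 12647/13194 = 281636279/289674270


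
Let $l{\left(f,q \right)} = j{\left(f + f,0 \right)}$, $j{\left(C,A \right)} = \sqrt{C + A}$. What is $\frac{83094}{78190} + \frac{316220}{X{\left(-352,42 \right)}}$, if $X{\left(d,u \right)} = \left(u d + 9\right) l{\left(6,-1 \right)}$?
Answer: $\frac{41547}{39095} - \frac{31622 \sqrt{3}}{8865} \approx -5.1156$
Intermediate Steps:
$j{\left(C,A \right)} = \sqrt{A + C}$
$l{\left(f,q \right)} = \sqrt{2} \sqrt{f}$ ($l{\left(f,q \right)} = \sqrt{0 + \left(f + f\right)} = \sqrt{0 + 2 f} = \sqrt{2 f} = \sqrt{2} \sqrt{f}$)
$X{\left(d,u \right)} = 2 \sqrt{3} \left(9 + d u\right)$ ($X{\left(d,u \right)} = \left(u d + 9\right) \sqrt{2} \sqrt{6} = \left(d u + 9\right) 2 \sqrt{3} = \left(9 + d u\right) 2 \sqrt{3} = 2 \sqrt{3} \left(9 + d u\right)$)
$\frac{83094}{78190} + \frac{316220}{X{\left(-352,42 \right)}} = \frac{83094}{78190} + \frac{316220}{2 \sqrt{3} \left(9 - 14784\right)} = 83094 \cdot \frac{1}{78190} + \frac{316220}{2 \sqrt{3} \left(9 - 14784\right)} = \frac{41547}{39095} + \frac{316220}{2 \sqrt{3} \left(-14775\right)} = \frac{41547}{39095} + \frac{316220}{\left(-29550\right) \sqrt{3}} = \frac{41547}{39095} + 316220 \left(- \frac{\sqrt{3}}{88650}\right) = \frac{41547}{39095} - \frac{31622 \sqrt{3}}{8865}$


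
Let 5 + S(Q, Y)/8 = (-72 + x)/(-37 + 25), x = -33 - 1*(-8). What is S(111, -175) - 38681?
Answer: -115969/3 ≈ -38656.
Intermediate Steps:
x = -25 (x = -33 + 8 = -25)
S(Q, Y) = 74/3 (S(Q, Y) = -40 + 8*((-72 - 25)/(-37 + 25)) = -40 + 8*(-97/(-12)) = -40 + 8*(-97*(-1/12)) = -40 + 8*(97/12) = -40 + 194/3 = 74/3)
S(111, -175) - 38681 = 74/3 - 38681 = -115969/3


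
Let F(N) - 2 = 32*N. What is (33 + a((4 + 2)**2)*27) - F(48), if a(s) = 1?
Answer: -1478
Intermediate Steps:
F(N) = 2 + 32*N
(33 + a((4 + 2)**2)*27) - F(48) = (33 + 1*27) - (2 + 32*48) = (33 + 27) - (2 + 1536) = 60 - 1*1538 = 60 - 1538 = -1478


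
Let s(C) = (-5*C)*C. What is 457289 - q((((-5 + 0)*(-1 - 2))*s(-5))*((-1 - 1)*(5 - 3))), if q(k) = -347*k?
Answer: 3059789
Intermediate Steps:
s(C) = -5*C**2
457289 - q((((-5 + 0)*(-1 - 2))*s(-5))*((-1 - 1)*(5 - 3))) = 457289 - (-347)*(((-5 + 0)*(-1 - 2))*(-5*(-5)**2))*((-1 - 1)*(5 - 3)) = 457289 - (-347)*((-5*(-3))*(-5*25))*(-2*2) = 457289 - (-347)*(15*(-125))*(-4) = 457289 - (-347)*(-1875*(-4)) = 457289 - (-347)*7500 = 457289 - 1*(-2602500) = 457289 + 2602500 = 3059789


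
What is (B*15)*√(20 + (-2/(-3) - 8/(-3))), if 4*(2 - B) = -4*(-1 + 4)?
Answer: 25*√210 ≈ 362.28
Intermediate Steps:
B = 5 (B = 2 - (-1)*(-1 + 4) = 2 - (-1)*3 = 2 - ¼*(-12) = 2 + 3 = 5)
(B*15)*√(20 + (-2/(-3) - 8/(-3))) = (5*15)*√(20 + (-2/(-3) - 8/(-3))) = 75*√(20 + (-2*(-⅓) - 8*(-⅓))) = 75*√(20 + (⅔ + 8/3)) = 75*√(20 + 10/3) = 75*√(70/3) = 75*(√210/3) = 25*√210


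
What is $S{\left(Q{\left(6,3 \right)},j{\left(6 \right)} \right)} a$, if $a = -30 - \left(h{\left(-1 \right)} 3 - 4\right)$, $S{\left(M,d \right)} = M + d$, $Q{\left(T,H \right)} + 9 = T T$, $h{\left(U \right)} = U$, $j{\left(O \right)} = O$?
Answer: $-759$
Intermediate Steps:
$Q{\left(T,H \right)} = -9 + T^{2}$ ($Q{\left(T,H \right)} = -9 + T T = -9 + T^{2}$)
$a = -23$ ($a = -30 - \left(\left(-1\right) 3 - 4\right) = -30 - \left(-3 - 4\right) = -30 - -7 = -30 + 7 = -23$)
$S{\left(Q{\left(6,3 \right)},j{\left(6 \right)} \right)} a = \left(\left(-9 + 6^{2}\right) + 6\right) \left(-23\right) = \left(\left(-9 + 36\right) + 6\right) \left(-23\right) = \left(27 + 6\right) \left(-23\right) = 33 \left(-23\right) = -759$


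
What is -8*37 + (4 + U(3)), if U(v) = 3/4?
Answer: -1165/4 ≈ -291.25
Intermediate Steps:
U(v) = 3/4 (U(v) = 3*(1/4) = 3/4)
-8*37 + (4 + U(3)) = -8*37 + (4 + 3/4) = -296 + 19/4 = -1165/4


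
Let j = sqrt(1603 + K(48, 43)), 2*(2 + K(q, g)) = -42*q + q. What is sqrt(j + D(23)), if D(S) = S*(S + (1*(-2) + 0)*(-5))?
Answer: sqrt(759 + sqrt(617)) ≈ 27.997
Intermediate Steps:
D(S) = S*(10 + S) (D(S) = S*(S + (-2 + 0)*(-5)) = S*(S - 2*(-5)) = S*(S + 10) = S*(10 + S))
K(q, g) = -2 - 41*q/2 (K(q, g) = -2 + (-42*q + q)/2 = -2 + (-41*q)/2 = -2 - 41*q/2)
j = sqrt(617) (j = sqrt(1603 + (-2 - 41/2*48)) = sqrt(1603 + (-2 - 984)) = sqrt(1603 - 986) = sqrt(617) ≈ 24.839)
sqrt(j + D(23)) = sqrt(sqrt(617) + 23*(10 + 23)) = sqrt(sqrt(617) + 23*33) = sqrt(sqrt(617) + 759) = sqrt(759 + sqrt(617))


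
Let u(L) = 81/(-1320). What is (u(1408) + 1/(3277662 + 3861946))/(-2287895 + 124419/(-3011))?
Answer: 36276711671/1352576226272274080 ≈ 2.6820e-8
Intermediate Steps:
u(L) = -27/440 (u(L) = 81*(-1/1320) = -27/440)
(u(1408) + 1/(3277662 + 3861946))/(-2287895 + 124419/(-3011)) = (-27/440 + 1/(3277662 + 3861946))/(-2287895 + 124419/(-3011)) = (-27/440 + 1/7139608)/(-2287895 + 124419*(-1/3011)) = (-27/440 + 1/7139608)/(-2287895 - 124419/3011) = -12048061/(196339220*(-6888976264/3011)) = -12048061/196339220*(-3011/6888976264) = 36276711671/1352576226272274080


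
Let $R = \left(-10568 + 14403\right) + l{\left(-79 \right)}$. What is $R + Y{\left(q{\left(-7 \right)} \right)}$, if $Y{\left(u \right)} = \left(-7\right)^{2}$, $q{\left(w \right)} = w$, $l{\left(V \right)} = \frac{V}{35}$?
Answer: $\frac{135861}{35} \approx 3881.7$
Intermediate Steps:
$l{\left(V \right)} = \frac{V}{35}$ ($l{\left(V \right)} = V \frac{1}{35} = \frac{V}{35}$)
$Y{\left(u \right)} = 49$
$R = \frac{134146}{35}$ ($R = \left(-10568 + 14403\right) + \frac{1}{35} \left(-79\right) = 3835 - \frac{79}{35} = \frac{134146}{35} \approx 3832.7$)
$R + Y{\left(q{\left(-7 \right)} \right)} = \frac{134146}{35} + 49 = \frac{135861}{35}$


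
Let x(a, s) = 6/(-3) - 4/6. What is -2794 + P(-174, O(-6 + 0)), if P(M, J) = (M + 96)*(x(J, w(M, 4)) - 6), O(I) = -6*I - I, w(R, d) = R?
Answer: -2118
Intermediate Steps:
x(a, s) = -8/3 (x(a, s) = 6*(-⅓) - 4*⅙ = -2 - ⅔ = -8/3)
O(I) = -7*I
P(M, J) = -832 - 26*M/3 (P(M, J) = (M + 96)*(-8/3 - 6) = (96 + M)*(-26/3) = -832 - 26*M/3)
-2794 + P(-174, O(-6 + 0)) = -2794 + (-832 - 26/3*(-174)) = -2794 + (-832 + 1508) = -2794 + 676 = -2118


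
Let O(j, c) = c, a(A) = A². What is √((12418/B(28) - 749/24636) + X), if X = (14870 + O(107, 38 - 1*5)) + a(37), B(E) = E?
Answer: √2536290421131/12318 ≈ 129.29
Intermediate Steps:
X = 16272 (X = (14870 + (38 - 1*5)) + 37² = (14870 + (38 - 5)) + 1369 = (14870 + 33) + 1369 = 14903 + 1369 = 16272)
√((12418/B(28) - 749/24636) + X) = √((12418/28 - 749/24636) + 16272) = √((12418*(1/28) - 749*1/24636) + 16272) = √((887/2 - 749/24636) + 16272) = √(10925317/24636 + 16272) = √(411802309/24636) = √2536290421131/12318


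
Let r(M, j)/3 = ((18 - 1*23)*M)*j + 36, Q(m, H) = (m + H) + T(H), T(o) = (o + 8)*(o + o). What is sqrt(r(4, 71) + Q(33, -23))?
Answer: 2*I*sqrt(863) ≈ 58.754*I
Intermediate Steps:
T(o) = 2*o*(8 + o) (T(o) = (8 + o)*(2*o) = 2*o*(8 + o))
Q(m, H) = H + m + 2*H*(8 + H) (Q(m, H) = (m + H) + 2*H*(8 + H) = (H + m) + 2*H*(8 + H) = H + m + 2*H*(8 + H))
r(M, j) = 108 - 15*M*j (r(M, j) = 3*(((18 - 1*23)*M)*j + 36) = 3*(((18 - 23)*M)*j + 36) = 3*((-5*M)*j + 36) = 3*(-5*M*j + 36) = 3*(36 - 5*M*j) = 108 - 15*M*j)
sqrt(r(4, 71) + Q(33, -23)) = sqrt((108 - 15*4*71) + (-23 + 33 + 2*(-23)*(8 - 23))) = sqrt((108 - 4260) + (-23 + 33 + 2*(-23)*(-15))) = sqrt(-4152 + (-23 + 33 + 690)) = sqrt(-4152 + 700) = sqrt(-3452) = 2*I*sqrt(863)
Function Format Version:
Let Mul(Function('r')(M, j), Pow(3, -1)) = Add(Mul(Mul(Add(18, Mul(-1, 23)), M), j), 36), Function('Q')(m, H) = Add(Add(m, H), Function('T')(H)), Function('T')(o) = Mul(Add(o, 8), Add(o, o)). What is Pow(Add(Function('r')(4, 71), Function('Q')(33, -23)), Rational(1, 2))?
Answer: Mul(2, I, Pow(863, Rational(1, 2))) ≈ Mul(58.754, I)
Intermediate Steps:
Function('T')(o) = Mul(2, o, Add(8, o)) (Function('T')(o) = Mul(Add(8, o), Mul(2, o)) = Mul(2, o, Add(8, o)))
Function('Q')(m, H) = Add(H, m, Mul(2, H, Add(8, H))) (Function('Q')(m, H) = Add(Add(m, H), Mul(2, H, Add(8, H))) = Add(Add(H, m), Mul(2, H, Add(8, H))) = Add(H, m, Mul(2, H, Add(8, H))))
Function('r')(M, j) = Add(108, Mul(-15, M, j)) (Function('r')(M, j) = Mul(3, Add(Mul(Mul(Add(18, Mul(-1, 23)), M), j), 36)) = Mul(3, Add(Mul(Mul(Add(18, -23), M), j), 36)) = Mul(3, Add(Mul(Mul(-5, M), j), 36)) = Mul(3, Add(Mul(-5, M, j), 36)) = Mul(3, Add(36, Mul(-5, M, j))) = Add(108, Mul(-15, M, j)))
Pow(Add(Function('r')(4, 71), Function('Q')(33, -23)), Rational(1, 2)) = Pow(Add(Add(108, Mul(-15, 4, 71)), Add(-23, 33, Mul(2, -23, Add(8, -23)))), Rational(1, 2)) = Pow(Add(Add(108, -4260), Add(-23, 33, Mul(2, -23, -15))), Rational(1, 2)) = Pow(Add(-4152, Add(-23, 33, 690)), Rational(1, 2)) = Pow(Add(-4152, 700), Rational(1, 2)) = Pow(-3452, Rational(1, 2)) = Mul(2, I, Pow(863, Rational(1, 2)))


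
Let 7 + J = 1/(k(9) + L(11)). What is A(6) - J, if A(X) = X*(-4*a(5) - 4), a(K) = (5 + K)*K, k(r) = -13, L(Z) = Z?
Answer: -2433/2 ≈ -1216.5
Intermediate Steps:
a(K) = K*(5 + K)
A(X) = -204*X (A(X) = X*(-20*(5 + 5) - 4) = X*(-20*10 - 4) = X*(-4*50 - 4) = X*(-200 - 4) = X*(-204) = -204*X)
J = -15/2 (J = -7 + 1/(-13 + 11) = -7 + 1/(-2) = -7 - 1/2 = -15/2 ≈ -7.5000)
A(6) - J = -204*6 - 1*(-15/2) = -1224 + 15/2 = -2433/2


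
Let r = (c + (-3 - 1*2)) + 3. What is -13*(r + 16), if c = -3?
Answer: -143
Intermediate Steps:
r = -5 (r = (-3 + (-3 - 1*2)) + 3 = (-3 + (-3 - 2)) + 3 = (-3 - 5) + 3 = -8 + 3 = -5)
-13*(r + 16) = -13*(-5 + 16) = -13*11 = -143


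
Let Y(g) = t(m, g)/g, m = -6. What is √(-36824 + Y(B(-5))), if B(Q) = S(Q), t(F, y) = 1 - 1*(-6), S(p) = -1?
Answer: I*√36831 ≈ 191.91*I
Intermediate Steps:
t(F, y) = 7 (t(F, y) = 1 + 6 = 7)
B(Q) = -1
Y(g) = 7/g
√(-36824 + Y(B(-5))) = √(-36824 + 7/(-1)) = √(-36824 + 7*(-1)) = √(-36824 - 7) = √(-36831) = I*√36831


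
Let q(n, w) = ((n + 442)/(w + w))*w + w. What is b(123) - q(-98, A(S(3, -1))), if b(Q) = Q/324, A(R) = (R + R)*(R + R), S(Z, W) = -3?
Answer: -22423/108 ≈ -207.62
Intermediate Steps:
A(R) = 4*R² (A(R) = (2*R)*(2*R) = 4*R²)
b(Q) = Q/324 (b(Q) = Q*(1/324) = Q/324)
q(n, w) = 221 + w + n/2 (q(n, w) = ((442 + n)/((2*w)))*w + w = ((442 + n)*(1/(2*w)))*w + w = ((442 + n)/(2*w))*w + w = (221 + n/2) + w = 221 + w + n/2)
b(123) - q(-98, A(S(3, -1))) = (1/324)*123 - (221 + 4*(-3)² + (½)*(-98)) = 41/108 - (221 + 4*9 - 49) = 41/108 - (221 + 36 - 49) = 41/108 - 1*208 = 41/108 - 208 = -22423/108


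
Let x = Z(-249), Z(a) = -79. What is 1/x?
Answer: -1/79 ≈ -0.012658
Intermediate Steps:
x = -79
1/x = 1/(-79) = -1/79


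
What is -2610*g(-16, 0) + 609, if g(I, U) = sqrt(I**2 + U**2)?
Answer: -41151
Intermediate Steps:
-2610*g(-16, 0) + 609 = -2610*sqrt((-16)**2 + 0**2) + 609 = -2610*sqrt(256 + 0) + 609 = -2610*sqrt(256) + 609 = -2610*16 + 609 = -1305*32 + 609 = -41760 + 609 = -41151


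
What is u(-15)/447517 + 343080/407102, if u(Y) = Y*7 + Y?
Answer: 76742640060/91092532867 ≈ 0.84247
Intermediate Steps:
u(Y) = 8*Y (u(Y) = 7*Y + Y = 8*Y)
u(-15)/447517 + 343080/407102 = (8*(-15))/447517 + 343080/407102 = -120*1/447517 + 343080*(1/407102) = -120/447517 + 171540/203551 = 76742640060/91092532867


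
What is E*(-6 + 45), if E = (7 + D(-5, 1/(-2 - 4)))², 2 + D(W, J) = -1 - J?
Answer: 8125/12 ≈ 677.08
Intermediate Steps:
D(W, J) = -3 - J (D(W, J) = -2 + (-1 - J) = -3 - J)
E = 625/36 (E = (7 + (-3 - 1/(-2 - 4)))² = (7 + (-3 - 1/(-6)))² = (7 + (-3 - 1*(-⅙)))² = (7 + (-3 + ⅙))² = (7 - 17/6)² = (25/6)² = 625/36 ≈ 17.361)
E*(-6 + 45) = 625*(-6 + 45)/36 = (625/36)*39 = 8125/12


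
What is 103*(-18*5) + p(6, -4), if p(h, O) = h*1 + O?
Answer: -9268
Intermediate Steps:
p(h, O) = O + h (p(h, O) = h + O = O + h)
103*(-18*5) + p(6, -4) = 103*(-18*5) + (-4 + 6) = 103*(-90) + 2 = -9270 + 2 = -9268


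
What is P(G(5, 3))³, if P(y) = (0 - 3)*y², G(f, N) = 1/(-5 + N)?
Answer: -27/64 ≈ -0.42188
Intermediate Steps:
P(y) = -3*y²
P(G(5, 3))³ = (-3/(-5 + 3)²)³ = (-3*(1/(-2))²)³ = (-3*(-½)²)³ = (-3*¼)³ = (-¾)³ = -27/64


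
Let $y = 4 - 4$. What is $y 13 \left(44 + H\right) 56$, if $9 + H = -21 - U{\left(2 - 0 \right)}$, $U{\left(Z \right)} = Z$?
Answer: $0$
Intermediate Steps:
$y = 0$
$H = -32$ ($H = -9 - \left(23 + 0\right) = -9 - 23 = -32$)
$y 13 \left(44 + H\right) 56 = 0 \cdot 13 \left(44 - 32\right) 56 = 0 \cdot 12 \cdot 56 = 0 \cdot 56 = 0$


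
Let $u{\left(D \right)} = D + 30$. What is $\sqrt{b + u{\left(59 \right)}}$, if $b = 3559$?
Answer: $8 \sqrt{57} \approx 60.399$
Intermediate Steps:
$u{\left(D \right)} = 30 + D$
$\sqrt{b + u{\left(59 \right)}} = \sqrt{3559 + \left(30 + 59\right)} = \sqrt{3559 + 89} = \sqrt{3648} = 8 \sqrt{57}$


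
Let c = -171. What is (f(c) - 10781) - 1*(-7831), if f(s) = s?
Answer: -3121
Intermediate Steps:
(f(c) - 10781) - 1*(-7831) = (-171 - 10781) - 1*(-7831) = -10952 + 7831 = -3121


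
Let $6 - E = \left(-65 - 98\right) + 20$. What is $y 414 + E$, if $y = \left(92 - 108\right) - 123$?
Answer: $-57397$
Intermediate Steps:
$E = 149$ ($E = 6 - \left(\left(-65 - 98\right) + 20\right) = 6 - \left(-163 + 20\right) = 6 - -143 = 6 + 143 = 149$)
$y = -139$ ($y = -16 - 123 = -139$)
$y 414 + E = \left(-139\right) 414 + 149 = -57546 + 149 = -57397$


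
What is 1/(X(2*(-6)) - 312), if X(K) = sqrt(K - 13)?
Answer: -312/97369 - 5*I/97369 ≈ -0.0032043 - 5.1351e-5*I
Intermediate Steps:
X(K) = sqrt(-13 + K)
1/(X(2*(-6)) - 312) = 1/(sqrt(-13 + 2*(-6)) - 312) = 1/(sqrt(-13 - 12) - 312) = 1/(sqrt(-25) - 312) = 1/(5*I - 312) = 1/(-312 + 5*I) = (-312 - 5*I)/97369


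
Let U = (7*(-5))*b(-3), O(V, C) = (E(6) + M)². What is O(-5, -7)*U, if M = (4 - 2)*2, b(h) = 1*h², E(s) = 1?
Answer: -7875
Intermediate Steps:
b(h) = h²
M = 4 (M = 2*2 = 4)
O(V, C) = 25 (O(V, C) = (1 + 4)² = 5² = 25)
U = -315 (U = (7*(-5))*(-3)² = -35*9 = -315)
O(-5, -7)*U = 25*(-315) = -7875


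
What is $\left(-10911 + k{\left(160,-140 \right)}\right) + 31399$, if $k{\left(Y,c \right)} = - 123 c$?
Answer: $37708$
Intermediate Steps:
$\left(-10911 + k{\left(160,-140 \right)}\right) + 31399 = \left(-10911 - -17220\right) + 31399 = \left(-10911 + 17220\right) + 31399 = 6309 + 31399 = 37708$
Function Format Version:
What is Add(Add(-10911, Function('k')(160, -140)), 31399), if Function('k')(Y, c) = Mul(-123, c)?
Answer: 37708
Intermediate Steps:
Add(Add(-10911, Function('k')(160, -140)), 31399) = Add(Add(-10911, Mul(-123, -140)), 31399) = Add(Add(-10911, 17220), 31399) = Add(6309, 31399) = 37708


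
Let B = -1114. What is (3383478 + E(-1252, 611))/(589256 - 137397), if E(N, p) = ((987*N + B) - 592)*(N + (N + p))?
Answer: 2345838468/451859 ≈ 5191.5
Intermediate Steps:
E(N, p) = (-1706 + 987*N)*(p + 2*N) (E(N, p) = ((987*N - 1114) - 592)*(N + (N + p)) = ((-1114 + 987*N) - 592)*(p + 2*N) = (-1706 + 987*N)*(p + 2*N))
(3383478 + E(-1252, 611))/(589256 - 137397) = (3383478 + (-3412*(-1252) - 1706*611 + 1974*(-1252)² + 987*(-1252)*611))/(589256 - 137397) = (3383478 + (4271824 - 1042366 + 1974*1567504 - 755027364))/451859 = (3383478 + (4271824 - 1042366 + 3094252896 - 755027364))*(1/451859) = (3383478 + 2342454990)*(1/451859) = 2345838468*(1/451859) = 2345838468/451859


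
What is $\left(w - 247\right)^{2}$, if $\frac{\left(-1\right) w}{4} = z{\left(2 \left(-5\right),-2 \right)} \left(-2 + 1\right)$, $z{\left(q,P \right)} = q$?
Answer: $82369$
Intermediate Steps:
$w = -40$ ($w = - 4 \cdot 2 \left(-5\right) \left(-2 + 1\right) = - 4 \left(\left(-10\right) \left(-1\right)\right) = \left(-4\right) 10 = -40$)
$\left(w - 247\right)^{2} = \left(-40 - 247\right)^{2} = \left(-287\right)^{2} = 82369$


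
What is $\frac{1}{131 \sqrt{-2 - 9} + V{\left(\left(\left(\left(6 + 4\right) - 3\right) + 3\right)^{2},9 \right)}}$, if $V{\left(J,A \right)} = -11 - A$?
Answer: $- \frac{20}{189171} - \frac{131 i \sqrt{11}}{189171} \approx -0.00010572 - 0.0022967 i$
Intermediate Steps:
$\frac{1}{131 \sqrt{-2 - 9} + V{\left(\left(\left(\left(6 + 4\right) - 3\right) + 3\right)^{2},9 \right)}} = \frac{1}{131 \sqrt{-2 - 9} - 20} = \frac{1}{131 \sqrt{-11} - 20} = \frac{1}{131 i \sqrt{11} - 20} = \frac{1}{-20 + 131 i \sqrt{11}}$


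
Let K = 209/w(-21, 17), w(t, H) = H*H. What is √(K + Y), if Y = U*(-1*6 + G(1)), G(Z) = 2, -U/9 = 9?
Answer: 137*√5/17 ≈ 18.020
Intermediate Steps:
U = -81 (U = -9*9 = -81)
w(t, H) = H²
Y = 324 (Y = -81*(-1*6 + 2) = -81*(-6 + 2) = -81*(-4) = 324)
K = 209/289 (K = 209/(17²) = 209/289 ≈ 0.72318)
√(K + Y) = √(209/289 + 324) = √(93845/289) = 137*√5/17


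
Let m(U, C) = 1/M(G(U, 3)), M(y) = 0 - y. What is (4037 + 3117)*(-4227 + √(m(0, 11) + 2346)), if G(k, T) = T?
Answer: -30239958 + 7154*√21111/3 ≈ -2.9893e+7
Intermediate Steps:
M(y) = -y
m(U, C) = -⅓ (m(U, C) = 1/(-1*3) = 1/(-3) = -⅓)
(4037 + 3117)*(-4227 + √(m(0, 11) + 2346)) = (4037 + 3117)*(-4227 + √(-⅓ + 2346)) = 7154*(-4227 + √(7037/3)) = 7154*(-4227 + √21111/3) = -30239958 + 7154*√21111/3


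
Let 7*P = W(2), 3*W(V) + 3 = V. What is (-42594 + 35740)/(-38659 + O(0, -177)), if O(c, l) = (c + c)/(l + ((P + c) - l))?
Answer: 6854/38659 ≈ 0.17729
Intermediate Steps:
W(V) = -1 + V/3
P = -1/21 (P = (-1 + (1/3)*2)/7 = (-1 + 2/3)/7 = (1/7)*(-1/3) = -1/21 ≈ -0.047619)
O(c, l) = 2*c/(-1/21 + c) (O(c, l) = (c + c)/(l + ((-1/21 + c) - l)) = (2*c)/(l + (-1/21 + c - l)) = (2*c)/(-1/21 + c) = 2*c/(-1/21 + c))
(-42594 + 35740)/(-38659 + O(0, -177)) = (-42594 + 35740)/(-38659 + 42*0/(-1 + 21*0)) = -6854/(-38659 + 42*0/(-1 + 0)) = -6854/(-38659 + 42*0/(-1)) = -6854/(-38659 + 42*0*(-1)) = -6854/(-38659 + 0) = -6854/(-38659) = -6854*(-1/38659) = 6854/38659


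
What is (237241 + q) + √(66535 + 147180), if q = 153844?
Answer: 391085 + √213715 ≈ 3.9155e+5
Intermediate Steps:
(237241 + q) + √(66535 + 147180) = (237241 + 153844) + √(66535 + 147180) = 391085 + √213715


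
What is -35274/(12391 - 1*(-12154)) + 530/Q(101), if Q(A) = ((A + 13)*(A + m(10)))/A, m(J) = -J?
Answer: 473980687/127314915 ≈ 3.7229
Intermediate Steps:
Q(A) = (-10 + A)*(13 + A)/A (Q(A) = ((A + 13)*(A - 1*10))/A = ((13 + A)*(A - 10))/A = ((13 + A)*(-10 + A))/A = ((-10 + A)*(13 + A))/A = (-10 + A)*(13 + A)/A)
-35274/(12391 - 1*(-12154)) + 530/Q(101) = -35274/(12391 - 1*(-12154)) + 530/(3 + 101 - 130/101) = -35274/(12391 + 12154) + 530/(3 + 101 - 130*1/101) = -35274/24545 + 530/(3 + 101 - 130/101) = -35274*1/24545 + 530/(10374/101) = -35274/24545 + 530*(101/10374) = -35274/24545 + 26765/5187 = 473980687/127314915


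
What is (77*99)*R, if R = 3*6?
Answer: 137214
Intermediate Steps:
R = 18
(77*99)*R = (77*99)*18 = 7623*18 = 137214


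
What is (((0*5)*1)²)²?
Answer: 0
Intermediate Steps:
(((0*5)*1)²)² = ((0*1)²)² = (0²)² = 0² = 0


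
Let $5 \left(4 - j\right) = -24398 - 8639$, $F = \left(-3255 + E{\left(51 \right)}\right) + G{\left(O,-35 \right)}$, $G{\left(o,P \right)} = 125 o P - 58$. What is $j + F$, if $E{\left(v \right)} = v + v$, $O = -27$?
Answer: $\frac{607627}{5} \approx 1.2153 \cdot 10^{5}$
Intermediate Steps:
$E{\left(v \right)} = 2 v$
$G{\left(o,P \right)} = -58 + 125 P o$ ($G{\left(o,P \right)} = 125 P o - 58 = -58 + 125 P o$)
$F = 114914$ ($F = \left(-3255 + 2 \cdot 51\right) - \left(58 + 4375 \left(-27\right)\right) = \left(-3255 + 102\right) + \left(-58 + 118125\right) = -3153 + 118067 = 114914$)
$j = \frac{33057}{5}$ ($j = 4 - \frac{-24398 - 8639}{5} = 4 - - \frac{33037}{5} = 4 + \frac{33037}{5} = \frac{33057}{5} \approx 6611.4$)
$j + F = \frac{33057}{5} + 114914 = \frac{607627}{5}$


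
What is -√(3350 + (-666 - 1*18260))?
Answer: -2*I*√3894 ≈ -124.8*I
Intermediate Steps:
-√(3350 + (-666 - 1*18260)) = -√(3350 + (-666 - 18260)) = -√(3350 - 18926) = -√(-15576) = -2*I*√3894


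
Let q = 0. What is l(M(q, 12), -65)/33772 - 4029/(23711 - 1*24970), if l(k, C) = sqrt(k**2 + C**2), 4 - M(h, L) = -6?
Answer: 4029/1259 + 5*sqrt(173)/33772 ≈ 3.2021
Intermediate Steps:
M(h, L) = 10 (M(h, L) = 4 - 1*(-6) = 4 + 6 = 10)
l(k, C) = sqrt(C**2 + k**2)
l(M(q, 12), -65)/33772 - 4029/(23711 - 1*24970) = sqrt((-65)**2 + 10**2)/33772 - 4029/(23711 - 1*24970) = sqrt(4225 + 100)*(1/33772) - 4029/(23711 - 24970) = sqrt(4325)*(1/33772) - 4029/(-1259) = (5*sqrt(173))*(1/33772) - 4029*(-1/1259) = 5*sqrt(173)/33772 + 4029/1259 = 4029/1259 + 5*sqrt(173)/33772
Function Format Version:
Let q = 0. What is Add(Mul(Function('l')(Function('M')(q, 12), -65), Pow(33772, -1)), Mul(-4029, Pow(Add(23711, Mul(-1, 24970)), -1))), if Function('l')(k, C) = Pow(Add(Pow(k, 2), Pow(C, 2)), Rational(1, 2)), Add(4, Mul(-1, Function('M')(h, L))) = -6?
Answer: Add(Rational(4029, 1259), Mul(Rational(5, 33772), Pow(173, Rational(1, 2)))) ≈ 3.2021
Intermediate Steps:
Function('M')(h, L) = 10 (Function('M')(h, L) = Add(4, Mul(-1, -6)) = Add(4, 6) = 10)
Function('l')(k, C) = Pow(Add(Pow(C, 2), Pow(k, 2)), Rational(1, 2))
Add(Mul(Function('l')(Function('M')(q, 12), -65), Pow(33772, -1)), Mul(-4029, Pow(Add(23711, Mul(-1, 24970)), -1))) = Add(Mul(Pow(Add(Pow(-65, 2), Pow(10, 2)), Rational(1, 2)), Pow(33772, -1)), Mul(-4029, Pow(Add(23711, Mul(-1, 24970)), -1))) = Add(Mul(Pow(Add(4225, 100), Rational(1, 2)), Rational(1, 33772)), Mul(-4029, Pow(Add(23711, -24970), -1))) = Add(Mul(Pow(4325, Rational(1, 2)), Rational(1, 33772)), Mul(-4029, Pow(-1259, -1))) = Add(Mul(Mul(5, Pow(173, Rational(1, 2))), Rational(1, 33772)), Mul(-4029, Rational(-1, 1259))) = Add(Mul(Rational(5, 33772), Pow(173, Rational(1, 2))), Rational(4029, 1259)) = Add(Rational(4029, 1259), Mul(Rational(5, 33772), Pow(173, Rational(1, 2))))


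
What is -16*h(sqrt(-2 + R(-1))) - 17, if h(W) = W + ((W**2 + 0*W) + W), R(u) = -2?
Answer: 47 - 64*I ≈ 47.0 - 64.0*I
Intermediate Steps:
h(W) = W**2 + 2*W (h(W) = W + ((W**2 + 0) + W) = W + (W**2 + W) = W + (W + W**2) = W**2 + 2*W)
-16*h(sqrt(-2 + R(-1))) - 17 = -16*sqrt(-2 - 2)*(2 + sqrt(-2 - 2)) - 17 = -16*sqrt(-4)*(2 + sqrt(-4)) - 17 = -16*2*I*(2 + 2*I) - 17 = -32*I*(2 + 2*I) - 17 = -17 - 32*I*(2 + 2*I)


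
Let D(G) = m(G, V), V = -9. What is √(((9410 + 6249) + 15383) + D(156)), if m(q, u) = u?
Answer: √31033 ≈ 176.16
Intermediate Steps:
D(G) = -9
√(((9410 + 6249) + 15383) + D(156)) = √(((9410 + 6249) + 15383) - 9) = √((15659 + 15383) - 9) = √(31042 - 9) = √31033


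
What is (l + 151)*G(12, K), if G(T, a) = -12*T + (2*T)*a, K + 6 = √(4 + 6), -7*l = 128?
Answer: -267552/7 + 22296*√10/7 ≈ -28149.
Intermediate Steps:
l = -128/7 (l = -⅐*128 = -128/7 ≈ -18.286)
K = -6 + √10 (K = -6 + √(4 + 6) = -6 + √10 ≈ -2.8377)
G(T, a) = -12*T + 2*T*a
(l + 151)*G(12, K) = (-128/7 + 151)*(2*12*(-6 + (-6 + √10))) = 929*(2*12*(-12 + √10))/7 = 929*(-288 + 24*√10)/7 = -267552/7 + 22296*√10/7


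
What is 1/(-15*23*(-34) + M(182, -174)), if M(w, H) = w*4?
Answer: 1/12458 ≈ 8.0270e-5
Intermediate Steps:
M(w, H) = 4*w
1/(-15*23*(-34) + M(182, -174)) = 1/(-15*23*(-34) + 4*182) = 1/(-345*(-34) + 728) = 1/(11730 + 728) = 1/12458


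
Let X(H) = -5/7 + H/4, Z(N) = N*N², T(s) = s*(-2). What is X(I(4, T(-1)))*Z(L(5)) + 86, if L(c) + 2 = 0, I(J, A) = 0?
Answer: 642/7 ≈ 91.714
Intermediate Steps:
T(s) = -2*s
L(c) = -2 (L(c) = -2 + 0 = -2)
Z(N) = N³
X(H) = -5/7 + H/4 (X(H) = -5*⅐ + H*(¼) = -5/7 + H/4)
X(I(4, T(-1)))*Z(L(5)) + 86 = (-5/7 + (¼)*0)*(-2)³ + 86 = (-5/7 + 0)*(-8) + 86 = -5/7*(-8) + 86 = 40/7 + 86 = 642/7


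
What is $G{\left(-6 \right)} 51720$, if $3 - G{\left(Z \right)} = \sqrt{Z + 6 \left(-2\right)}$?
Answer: $155160 - 155160 i \sqrt{2} \approx 1.5516 \cdot 10^{5} - 2.1943 \cdot 10^{5} i$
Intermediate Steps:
$G{\left(Z \right)} = 3 - \sqrt{-12 + Z}$ ($G{\left(Z \right)} = 3 - \sqrt{Z + 6 \left(-2\right)} = 3 - \sqrt{Z - 12} = 3 - \sqrt{-12 + Z}$)
$G{\left(-6 \right)} 51720 = \left(3 - \sqrt{-12 - 6}\right) 51720 = \left(3 - \sqrt{-18}\right) 51720 = \left(3 - 3 i \sqrt{2}\right) 51720 = 155160 - 155160 i \sqrt{2}$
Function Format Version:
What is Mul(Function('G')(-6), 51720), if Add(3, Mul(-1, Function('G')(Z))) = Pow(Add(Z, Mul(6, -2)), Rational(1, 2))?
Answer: Add(155160, Mul(-155160, I, Pow(2, Rational(1, 2)))) ≈ Add(1.5516e+5, Mul(-2.1943e+5, I))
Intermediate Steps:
Function('G')(Z) = Add(3, Mul(-1, Pow(Add(-12, Z), Rational(1, 2)))) (Function('G')(Z) = Add(3, Mul(-1, Pow(Add(Z, Mul(6, -2)), Rational(1, 2)))) = Add(3, Mul(-1, Pow(Add(Z, -12), Rational(1, 2)))) = Add(3, Mul(-1, Pow(Add(-12, Z), Rational(1, 2)))))
Mul(Function('G')(-6), 51720) = Mul(Add(3, Mul(-1, Pow(Add(-12, -6), Rational(1, 2)))), 51720) = Mul(Add(3, Mul(-1, Pow(-18, Rational(1, 2)))), 51720) = Mul(Add(3, Mul(-1, Mul(3, I, Pow(2, Rational(1, 2))))), 51720) = Mul(Add(3, Mul(-3, I, Pow(2, Rational(1, 2)))), 51720) = Add(155160, Mul(-155160, I, Pow(2, Rational(1, 2))))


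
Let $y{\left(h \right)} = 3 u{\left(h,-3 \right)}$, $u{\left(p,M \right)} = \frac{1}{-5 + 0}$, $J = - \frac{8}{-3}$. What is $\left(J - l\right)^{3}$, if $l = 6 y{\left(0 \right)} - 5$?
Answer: $\frac{4826809}{3375} \approx 1430.2$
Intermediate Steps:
$J = \frac{8}{3}$ ($J = \left(-8\right) \left(- \frac{1}{3}\right) = \frac{8}{3} \approx 2.6667$)
$u{\left(p,M \right)} = - \frac{1}{5}$ ($u{\left(p,M \right)} = \frac{1}{-5} = - \frac{1}{5}$)
$y{\left(h \right)} = - \frac{3}{5}$ ($y{\left(h \right)} = 3 \left(- \frac{1}{5}\right) = - \frac{3}{5}$)
$l = - \frac{43}{5}$ ($l = 6 \left(- \frac{3}{5}\right) - 5 = - \frac{18}{5} - 5 = - \frac{43}{5} \approx -8.6$)
$\left(J - l\right)^{3} = \left(\frac{8}{3} - - \frac{43}{5}\right)^{3} = \left(\frac{8}{3} + \frac{43}{5}\right)^{3} = \left(\frac{169}{15}\right)^{3} = \frac{4826809}{3375}$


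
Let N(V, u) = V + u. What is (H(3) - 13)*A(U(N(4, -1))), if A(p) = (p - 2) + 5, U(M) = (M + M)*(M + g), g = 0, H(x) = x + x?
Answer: -147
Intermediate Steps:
H(x) = 2*x
U(M) = 2*M² (U(M) = (M + M)*(M + 0) = (2*M)*M = 2*M²)
A(p) = 3 + p (A(p) = (-2 + p) + 5 = 3 + p)
(H(3) - 13)*A(U(N(4, -1))) = (2*3 - 13)*(3 + 2*(4 - 1)²) = (6 - 13)*(3 + 2*3²) = -7*(3 + 2*9) = -7*(3 + 18) = -7*21 = -147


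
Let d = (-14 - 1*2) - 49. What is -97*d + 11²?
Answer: 6426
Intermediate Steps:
d = -65 (d = (-14 - 2) - 49 = -16 - 49 = -65)
-97*d + 11² = -97*(-65) + 11² = 6305 + 121 = 6426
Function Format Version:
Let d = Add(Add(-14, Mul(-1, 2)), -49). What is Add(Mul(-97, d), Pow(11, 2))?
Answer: 6426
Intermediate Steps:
d = -65 (d = Add(Add(-14, -2), -49) = Add(-16, -49) = -65)
Add(Mul(-97, d), Pow(11, 2)) = Add(Mul(-97, -65), Pow(11, 2)) = Add(6305, 121) = 6426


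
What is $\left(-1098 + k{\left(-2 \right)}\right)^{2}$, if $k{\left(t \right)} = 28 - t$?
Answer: $1140624$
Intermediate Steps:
$\left(-1098 + k{\left(-2 \right)}\right)^{2} = \left(-1098 + \left(28 - -2\right)\right)^{2} = \left(-1098 + \left(28 + 2\right)\right)^{2} = \left(-1098 + 30\right)^{2} = \left(-1068\right)^{2} = 1140624$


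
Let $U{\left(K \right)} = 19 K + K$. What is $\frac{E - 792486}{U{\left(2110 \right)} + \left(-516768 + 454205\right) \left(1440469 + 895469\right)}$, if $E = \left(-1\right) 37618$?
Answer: $\frac{415052}{73071623447} \approx 5.6801 \cdot 10^{-6}$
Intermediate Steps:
$U{\left(K \right)} = 20 K$
$E = -37618$
$\frac{E - 792486}{U{\left(2110 \right)} + \left(-516768 + 454205\right) \left(1440469 + 895469\right)} = \frac{-37618 - 792486}{20 \cdot 2110 + \left(-516768 + 454205\right) \left(1440469 + 895469\right)} = \frac{-37618 + \left(-1784316 + 991830\right)}{42200 - 146143289094} = \frac{-37618 - 792486}{42200 - 146143289094} = - \frac{830104}{-146143246894} = \left(-830104\right) \left(- \frac{1}{146143246894}\right) = \frac{415052}{73071623447}$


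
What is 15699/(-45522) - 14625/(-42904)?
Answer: -1298441/325512648 ≈ -0.0039889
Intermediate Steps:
15699/(-45522) - 14625/(-42904) = 15699*(-1/45522) - 14625*(-1/42904) = -5233/15174 + 14625/42904 = -1298441/325512648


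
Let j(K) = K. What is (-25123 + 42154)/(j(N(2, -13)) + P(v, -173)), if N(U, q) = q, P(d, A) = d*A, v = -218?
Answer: 5677/12567 ≈ 0.45174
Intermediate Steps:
P(d, A) = A*d
(-25123 + 42154)/(j(N(2, -13)) + P(v, -173)) = (-25123 + 42154)/(-13 - 173*(-218)) = 17031/(-13 + 37714) = 17031/37701 = 17031*(1/37701) = 5677/12567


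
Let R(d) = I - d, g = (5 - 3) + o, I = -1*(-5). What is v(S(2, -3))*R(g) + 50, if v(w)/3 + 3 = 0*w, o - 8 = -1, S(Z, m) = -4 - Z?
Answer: 86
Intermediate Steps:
I = 5
o = 7 (o = 8 - 1 = 7)
g = 9 (g = (5 - 3) + 7 = 2 + 7 = 9)
v(w) = -9 (v(w) = -9 + 3*(0*w) = -9 + 3*0 = -9 + 0 = -9)
R(d) = 5 - d
v(S(2, -3))*R(g) + 50 = -9*(5 - 1*9) + 50 = -9*(5 - 9) + 50 = -9*(-4) + 50 = 36 + 50 = 86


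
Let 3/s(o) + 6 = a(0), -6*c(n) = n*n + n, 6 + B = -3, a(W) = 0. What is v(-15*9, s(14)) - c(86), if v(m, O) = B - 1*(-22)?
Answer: 1260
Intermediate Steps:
B = -9 (B = -6 - 3 = -9)
c(n) = -n/6 - n²/6 (c(n) = -(n*n + n)/6 = -(n² + n)/6 = -(n + n²)/6 = -n/6 - n²/6)
s(o) = -½ (s(o) = 3/(-6 + 0) = 3/(-6) = 3*(-⅙) = -½)
v(m, O) = 13 (v(m, O) = -9 - 1*(-22) = -9 + 22 = 13)
v(-15*9, s(14)) - c(86) = 13 - (-1)*86*(1 + 86)/6 = 13 - (-1)*86*87/6 = 13 - 1*(-1247) = 13 + 1247 = 1260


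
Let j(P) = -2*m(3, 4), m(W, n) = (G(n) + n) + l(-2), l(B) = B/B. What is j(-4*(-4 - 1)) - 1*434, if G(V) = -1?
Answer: -442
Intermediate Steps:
l(B) = 1
m(W, n) = n (m(W, n) = (-1 + n) + 1 = n)
j(P) = -8 (j(P) = -2*4 = -8)
j(-4*(-4 - 1)) - 1*434 = -8 - 1*434 = -8 - 434 = -442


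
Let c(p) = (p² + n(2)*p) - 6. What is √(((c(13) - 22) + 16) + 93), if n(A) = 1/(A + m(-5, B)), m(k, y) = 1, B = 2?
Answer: √2289/3 ≈ 15.948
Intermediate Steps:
n(A) = 1/(1 + A) (n(A) = 1/(A + 1) = 1/(1 + A))
c(p) = -6 + p² + p/3 (c(p) = (p² + p/(1 + 2)) - 6 = (p² + p/3) - 6 = -6 + p² + p/3)
√(((c(13) - 22) + 16) + 93) = √((((-6 + 13² + (⅓)*13) - 22) + 16) + 93) = √((((-6 + 169 + 13/3) - 22) + 16) + 93) = √(((502/3 - 22) + 16) + 93) = √((436/3 + 16) + 93) = √(484/3 + 93) = √(763/3) = √2289/3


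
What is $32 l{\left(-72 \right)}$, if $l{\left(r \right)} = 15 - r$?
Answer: $2784$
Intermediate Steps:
$32 l{\left(-72 \right)} = 32 \left(15 - -72\right) = 32 \left(15 + 72\right) = 32 \cdot 87 = 2784$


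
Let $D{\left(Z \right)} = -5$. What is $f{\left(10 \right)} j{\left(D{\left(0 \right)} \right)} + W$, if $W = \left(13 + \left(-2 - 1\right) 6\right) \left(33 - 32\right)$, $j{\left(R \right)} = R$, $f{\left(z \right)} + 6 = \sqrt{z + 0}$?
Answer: $25 - 5 \sqrt{10} \approx 9.1886$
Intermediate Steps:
$f{\left(z \right)} = -6 + \sqrt{z}$ ($f{\left(z \right)} = -6 + \sqrt{z + 0} = -6 + \sqrt{z}$)
$W = -5$ ($W = \left(13 - 18\right) 1 = \left(-5\right) 1 = -5$)
$f{\left(10 \right)} j{\left(D{\left(0 \right)} \right)} + W = \left(-6 + \sqrt{10}\right) \left(-5\right) - 5 = \left(30 - 5 \sqrt{10}\right) - 5 = 25 - 5 \sqrt{10}$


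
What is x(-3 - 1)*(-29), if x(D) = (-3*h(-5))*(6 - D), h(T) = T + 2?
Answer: -2610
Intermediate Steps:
h(T) = 2 + T
x(D) = 54 - 9*D (x(D) = (-3*(2 - 5))*(6 - D) = (-3*(-3))*(6 - D) = 9*(6 - D) = 54 - 9*D)
x(-3 - 1)*(-29) = (54 - 9*(-3 - 1))*(-29) = (54 - 9*(-4))*(-29) = (54 + 36)*(-29) = 90*(-29) = -2610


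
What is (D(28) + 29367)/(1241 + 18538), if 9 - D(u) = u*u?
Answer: 28592/19779 ≈ 1.4456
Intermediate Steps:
D(u) = 9 - u² (D(u) = 9 - u*u = 9 - u²)
(D(28) + 29367)/(1241 + 18538) = ((9 - 1*28²) + 29367)/(1241 + 18538) = ((9 - 1*784) + 29367)/19779 = ((9 - 784) + 29367)*(1/19779) = (-775 + 29367)*(1/19779) = 28592*(1/19779) = 28592/19779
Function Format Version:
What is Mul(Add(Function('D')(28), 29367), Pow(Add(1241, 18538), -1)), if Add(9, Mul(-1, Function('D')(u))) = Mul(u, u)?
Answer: Rational(28592, 19779) ≈ 1.4456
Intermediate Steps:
Function('D')(u) = Add(9, Mul(-1, Pow(u, 2))) (Function('D')(u) = Add(9, Mul(-1, Mul(u, u))) = Add(9, Mul(-1, Pow(u, 2))))
Mul(Add(Function('D')(28), 29367), Pow(Add(1241, 18538), -1)) = Mul(Add(Add(9, Mul(-1, Pow(28, 2))), 29367), Pow(Add(1241, 18538), -1)) = Mul(Add(Add(9, Mul(-1, 784)), 29367), Pow(19779, -1)) = Mul(Add(Add(9, -784), 29367), Rational(1, 19779)) = Mul(Add(-775, 29367), Rational(1, 19779)) = Mul(28592, Rational(1, 19779)) = Rational(28592, 19779)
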